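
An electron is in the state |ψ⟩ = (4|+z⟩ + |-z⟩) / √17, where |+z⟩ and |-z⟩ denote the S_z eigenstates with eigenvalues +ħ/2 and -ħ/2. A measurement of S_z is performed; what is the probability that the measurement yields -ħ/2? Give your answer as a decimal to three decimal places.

0.059

The -ħ/2 outcome corresponds to |-z⟩. Its amplitude in |ψ⟩ is 1/√17.
P = |1|² / 17 = 1/17.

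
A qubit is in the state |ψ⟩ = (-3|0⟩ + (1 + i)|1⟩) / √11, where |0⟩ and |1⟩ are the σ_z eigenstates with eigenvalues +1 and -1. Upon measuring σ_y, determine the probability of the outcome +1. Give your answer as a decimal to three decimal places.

|+y⟩ = (|0⟩ + i|1⟩)/√2, so ⟨+y|ψ⟩ = (-2 - i) / (√2·√11).
P = |-2 - i|² / 22 = 5/22.

0.227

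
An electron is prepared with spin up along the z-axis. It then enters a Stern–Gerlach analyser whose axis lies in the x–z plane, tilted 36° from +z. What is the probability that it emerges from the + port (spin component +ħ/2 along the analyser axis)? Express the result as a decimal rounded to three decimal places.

For spin-½, the probability of finding spin-up along an axis at angle θ to the initial spin direction is cos²(θ/2); spin-down is sin²(θ/2).
θ = 36°, so P = cos²(18°) ≈ 0.905.

0.905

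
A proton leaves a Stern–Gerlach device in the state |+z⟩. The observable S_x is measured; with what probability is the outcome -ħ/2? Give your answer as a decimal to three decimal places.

0.500

In the S_z basis, |+z⟩ = |↑⟩ and |-x⟩ = (|↑⟩ - |↓⟩)/√2.
|⟨-x|+z⟩|² = 1/2.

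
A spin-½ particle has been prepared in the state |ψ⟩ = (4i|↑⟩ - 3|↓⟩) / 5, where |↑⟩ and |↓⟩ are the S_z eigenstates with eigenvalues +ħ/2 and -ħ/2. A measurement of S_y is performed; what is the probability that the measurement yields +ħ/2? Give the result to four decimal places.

|+y⟩ = (|↑⟩ + i|↓⟩)/√2, so ⟨+y|ψ⟩ = (7i) / (√2·5).
P = |7i|² / 50 = 49/50.

0.9800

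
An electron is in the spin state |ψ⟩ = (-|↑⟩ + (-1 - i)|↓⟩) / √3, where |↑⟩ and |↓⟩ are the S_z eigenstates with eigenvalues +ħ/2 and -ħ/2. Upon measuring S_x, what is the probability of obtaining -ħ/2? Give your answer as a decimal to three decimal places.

|-x⟩ = (|↑⟩ - |↓⟩)/√2, so ⟨-x|ψ⟩ = (i) / (√2·√3).
P = |i|² / 6 = 1/6.

0.167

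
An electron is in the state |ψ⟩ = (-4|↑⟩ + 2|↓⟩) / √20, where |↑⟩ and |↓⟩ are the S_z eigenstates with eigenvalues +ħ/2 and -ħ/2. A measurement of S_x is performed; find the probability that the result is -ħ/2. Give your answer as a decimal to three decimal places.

0.900

|-x⟩ = (|↑⟩ - |↓⟩)/√2, so ⟨-x|ψ⟩ = (-6) / (√2·√20).
P = |-6|² / 40 = 36/40.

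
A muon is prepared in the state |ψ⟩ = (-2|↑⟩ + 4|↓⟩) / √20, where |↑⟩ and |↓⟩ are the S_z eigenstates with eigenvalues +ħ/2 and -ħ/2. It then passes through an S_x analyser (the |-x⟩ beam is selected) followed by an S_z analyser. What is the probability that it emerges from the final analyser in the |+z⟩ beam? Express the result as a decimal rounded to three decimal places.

0.450

First analyser (S_x): P(|-x⟩) = |⟨-x|ψ⟩|² = 36/40.
After stage 1 the state is |-x⟩; P(|+z⟩) = |⟨+z|-x⟩|² = 1/2.
Joint probability = 36/40 × 1/2 = 0.450.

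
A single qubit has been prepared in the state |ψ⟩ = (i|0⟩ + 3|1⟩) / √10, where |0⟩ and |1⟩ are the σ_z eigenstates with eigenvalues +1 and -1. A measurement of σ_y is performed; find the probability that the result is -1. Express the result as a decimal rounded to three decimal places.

0.800

|-y⟩ = (|0⟩ - i|1⟩)/√2, so ⟨-y|ψ⟩ = (4i) / (√2·√10).
P = |4i|² / 20 = 16/20.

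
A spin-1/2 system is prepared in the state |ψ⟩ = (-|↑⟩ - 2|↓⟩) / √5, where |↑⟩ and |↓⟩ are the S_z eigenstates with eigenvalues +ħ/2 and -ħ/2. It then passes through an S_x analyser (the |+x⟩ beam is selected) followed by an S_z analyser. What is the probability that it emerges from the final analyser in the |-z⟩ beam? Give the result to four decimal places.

0.4500

First analyser (S_x): P(|+x⟩) = |⟨+x|ψ⟩|² = 9/10.
After stage 1 the state is |+x⟩; P(|-z⟩) = |⟨-z|+x⟩|² = 1/2.
Joint probability = 9/10 × 1/2 = 0.4500.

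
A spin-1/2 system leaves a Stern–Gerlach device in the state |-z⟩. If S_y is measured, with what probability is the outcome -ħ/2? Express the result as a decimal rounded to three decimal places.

0.500

In the S_z basis, |-z⟩ = |↓⟩ and |-y⟩ = (|↑⟩ - i|↓⟩)/√2.
|⟨-y|-z⟩|² = 1/2.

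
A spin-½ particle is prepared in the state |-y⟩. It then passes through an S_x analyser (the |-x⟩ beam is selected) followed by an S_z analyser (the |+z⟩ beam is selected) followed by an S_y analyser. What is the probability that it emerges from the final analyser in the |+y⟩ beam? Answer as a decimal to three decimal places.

0.125

First analyser (S_x): from |-y⟩, P(|-x⟩) = 1/2.
After stage 1 the state is |-x⟩; P(|+z⟩) = |⟨+z|-x⟩|² = 1/2.
After stage 2 the state is |+z⟩; P(|+y⟩) = |⟨+y|+z⟩|² = 1/2.
Joint probability = 1/2 × 1/2 × 1/2 = 0.125.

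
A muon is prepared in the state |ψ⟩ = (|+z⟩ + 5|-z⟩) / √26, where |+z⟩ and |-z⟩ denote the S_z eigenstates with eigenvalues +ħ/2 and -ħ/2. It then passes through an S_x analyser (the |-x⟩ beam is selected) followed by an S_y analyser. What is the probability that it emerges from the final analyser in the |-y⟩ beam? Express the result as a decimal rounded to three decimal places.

First analyser (S_x): P(|-x⟩) = |⟨-x|ψ⟩|² = 16/52.
After stage 1 the state is |-x⟩; P(|-y⟩) = |⟨-y|-x⟩|² = 1/2.
Joint probability = 16/52 × 1/2 = 0.154.

0.154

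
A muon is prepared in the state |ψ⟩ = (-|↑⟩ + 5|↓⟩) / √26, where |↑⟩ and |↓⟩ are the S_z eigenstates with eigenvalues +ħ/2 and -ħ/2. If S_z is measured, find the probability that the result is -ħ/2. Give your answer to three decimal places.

0.962

The -ħ/2 outcome corresponds to |↓⟩. Its amplitude in |ψ⟩ is 5/√26.
P = |5|² / 26 = 25/26.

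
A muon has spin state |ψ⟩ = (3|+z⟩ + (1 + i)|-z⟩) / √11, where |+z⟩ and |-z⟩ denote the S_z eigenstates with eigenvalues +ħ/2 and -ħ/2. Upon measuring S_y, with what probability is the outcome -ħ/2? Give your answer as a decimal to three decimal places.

|-y⟩ = (|+z⟩ - i|-z⟩)/√2, so ⟨-y|ψ⟩ = (2 + i) / (√2·√11).
P = |2 + i|² / 22 = 5/22.

0.227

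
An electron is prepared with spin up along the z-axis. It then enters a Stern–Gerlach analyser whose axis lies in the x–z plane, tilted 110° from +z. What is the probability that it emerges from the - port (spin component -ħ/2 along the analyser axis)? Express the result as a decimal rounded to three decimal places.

0.671

For spin-½, the probability of finding spin-up along an axis at angle θ to the initial spin direction is cos²(θ/2); spin-down is sin²(θ/2).
θ = 110°, so P = sin²(55°) ≈ 0.671.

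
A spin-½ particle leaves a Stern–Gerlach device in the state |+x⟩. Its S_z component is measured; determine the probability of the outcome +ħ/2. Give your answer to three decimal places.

In the S_z basis, |+x⟩ = (|+z⟩ + |-z⟩)/√2 and |+z⟩ = |+z⟩.
|⟨+z|+x⟩|² = 1/2.

0.500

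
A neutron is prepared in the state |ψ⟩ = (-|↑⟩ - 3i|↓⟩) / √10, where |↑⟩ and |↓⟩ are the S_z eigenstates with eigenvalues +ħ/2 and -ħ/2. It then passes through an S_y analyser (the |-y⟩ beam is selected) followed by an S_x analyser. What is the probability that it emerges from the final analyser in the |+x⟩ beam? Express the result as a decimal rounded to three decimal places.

First analyser (S_y): P(|-y⟩) = |⟨-y|ψ⟩|² = 4/20.
After stage 1 the state is |-y⟩; P(|+x⟩) = |⟨+x|-y⟩|² = 1/2.
Joint probability = 4/20 × 1/2 = 0.100.

0.100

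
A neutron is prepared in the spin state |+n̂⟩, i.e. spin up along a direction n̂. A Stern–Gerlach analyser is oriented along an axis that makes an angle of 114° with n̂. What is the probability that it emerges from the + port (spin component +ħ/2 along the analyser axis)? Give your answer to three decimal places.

For spin-½, the probability of finding spin-up along an axis at angle θ to the initial spin direction is cos²(θ/2); spin-down is sin²(θ/2).
θ = 114°, so P = cos²(57°) ≈ 0.297.

0.297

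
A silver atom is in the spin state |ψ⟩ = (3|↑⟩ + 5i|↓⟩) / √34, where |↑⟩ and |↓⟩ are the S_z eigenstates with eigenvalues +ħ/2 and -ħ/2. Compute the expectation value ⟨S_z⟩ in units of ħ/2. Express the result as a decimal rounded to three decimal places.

⟨σ_z⟩ = |a|² - |b|² divided by |a|²+|b|², with a, b the |↑⟩, |↓⟩ amplitudes.
= (9 - 25)/34 = -16/34.
⟨S_z⟩ = (ħ/2)·⟨σ_z⟩.

-0.471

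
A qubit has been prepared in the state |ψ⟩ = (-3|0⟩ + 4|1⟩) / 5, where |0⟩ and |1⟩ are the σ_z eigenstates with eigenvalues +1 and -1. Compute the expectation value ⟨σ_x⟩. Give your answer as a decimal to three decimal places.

⟨σ_x⟩ = 2 Re(a* b)/(|a|²+|b|²) with a = -3, b = 4.
a* b = -12, so ⟨σ_x⟩ = -24/25.

-0.960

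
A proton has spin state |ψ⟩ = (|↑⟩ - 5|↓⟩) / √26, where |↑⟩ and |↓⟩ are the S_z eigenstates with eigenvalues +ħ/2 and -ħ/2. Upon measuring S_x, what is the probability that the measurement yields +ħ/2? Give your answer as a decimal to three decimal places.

|+x⟩ = (|↑⟩ + |↓⟩)/√2, so ⟨+x|ψ⟩ = (-4) / (√2·√26).
P = |-4|² / 52 = 16/52.

0.308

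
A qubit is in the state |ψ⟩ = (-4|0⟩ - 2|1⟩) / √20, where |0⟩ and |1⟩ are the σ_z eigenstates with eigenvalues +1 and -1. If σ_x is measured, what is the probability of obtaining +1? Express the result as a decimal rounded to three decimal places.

|+x⟩ = (|0⟩ + |1⟩)/√2, so ⟨+x|ψ⟩ = (-6) / (√2·√20).
P = |-6|² / 40 = 36/40.

0.900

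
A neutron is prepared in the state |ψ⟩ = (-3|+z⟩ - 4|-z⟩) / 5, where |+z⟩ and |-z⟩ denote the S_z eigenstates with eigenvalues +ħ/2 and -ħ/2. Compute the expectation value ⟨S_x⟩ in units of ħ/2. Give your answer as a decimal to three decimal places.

0.960

⟨σ_x⟩ = 2 Re(a* b)/(|a|²+|b|²) with a = -3, b = -4.
a* b = 12, so ⟨σ_x⟩ = 24/25.
⟨S_x⟩ = (ħ/2)·⟨σ_x⟩.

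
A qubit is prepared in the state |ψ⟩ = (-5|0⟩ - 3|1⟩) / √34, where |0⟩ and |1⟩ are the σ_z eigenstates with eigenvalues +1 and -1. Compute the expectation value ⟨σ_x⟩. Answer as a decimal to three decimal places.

⟨σ_x⟩ = 2 Re(a* b)/(|a|²+|b|²) with a = -5, b = -3.
a* b = 15, so ⟨σ_x⟩ = 30/34.

0.882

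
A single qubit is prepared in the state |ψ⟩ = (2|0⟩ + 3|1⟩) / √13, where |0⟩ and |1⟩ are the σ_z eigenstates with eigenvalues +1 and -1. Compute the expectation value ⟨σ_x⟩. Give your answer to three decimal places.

⟨σ_x⟩ = 2 Re(a* b)/(|a|²+|b|²) with a = 2, b = 3.
a* b = 6, so ⟨σ_x⟩ = 12/13.

0.923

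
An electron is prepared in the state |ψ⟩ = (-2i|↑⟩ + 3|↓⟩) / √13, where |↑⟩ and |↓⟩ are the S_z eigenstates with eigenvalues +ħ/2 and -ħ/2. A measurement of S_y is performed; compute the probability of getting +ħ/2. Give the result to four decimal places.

|+y⟩ = (|↑⟩ + i|↓⟩)/√2, so ⟨+y|ψ⟩ = (-5i) / (√2·√13).
P = |-5i|² / 26 = 25/26.

0.9615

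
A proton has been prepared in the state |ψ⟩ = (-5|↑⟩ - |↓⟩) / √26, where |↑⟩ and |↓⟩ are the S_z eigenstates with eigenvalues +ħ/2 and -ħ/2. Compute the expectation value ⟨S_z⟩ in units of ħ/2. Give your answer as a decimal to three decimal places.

⟨σ_z⟩ = |a|² - |b|² divided by |a|²+|b|², with a, b the |↑⟩, |↓⟩ amplitudes.
= (25 - 1)/26 = 24/26.
⟨S_z⟩ = (ħ/2)·⟨σ_z⟩.

0.923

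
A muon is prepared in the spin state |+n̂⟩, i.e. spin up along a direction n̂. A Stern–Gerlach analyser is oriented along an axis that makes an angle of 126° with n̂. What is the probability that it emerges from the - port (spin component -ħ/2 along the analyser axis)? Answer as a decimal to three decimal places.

For spin-½, the probability of finding spin-up along an axis at angle θ to the initial spin direction is cos²(θ/2); spin-down is sin²(θ/2).
θ = 126°, so P = sin²(63°) ≈ 0.794.

0.794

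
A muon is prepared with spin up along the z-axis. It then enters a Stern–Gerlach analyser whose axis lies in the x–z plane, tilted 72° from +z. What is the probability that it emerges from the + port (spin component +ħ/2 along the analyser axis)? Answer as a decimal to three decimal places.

For spin-½, the probability of finding spin-up along an axis at angle θ to the initial spin direction is cos²(θ/2); spin-down is sin²(θ/2).
θ = 72°, so P = cos²(36°) ≈ 0.655.

0.655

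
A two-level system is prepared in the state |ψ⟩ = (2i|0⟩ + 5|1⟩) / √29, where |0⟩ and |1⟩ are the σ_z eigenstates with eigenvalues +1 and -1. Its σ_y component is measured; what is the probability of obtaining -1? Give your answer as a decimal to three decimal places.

0.845

|-y⟩ = (|0⟩ - i|1⟩)/√2, so ⟨-y|ψ⟩ = (7i) / (√2·√29).
P = |7i|² / 58 = 49/58.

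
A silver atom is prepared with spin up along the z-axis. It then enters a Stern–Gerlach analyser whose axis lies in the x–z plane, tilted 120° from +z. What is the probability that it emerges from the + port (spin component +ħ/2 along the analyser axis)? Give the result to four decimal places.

0.2500

For spin-½, the probability of finding spin-up along an axis at angle θ to the initial spin direction is cos²(θ/2); spin-down is sin²(θ/2).
θ = 120°, so P = cos²(60°) ≈ 0.2500.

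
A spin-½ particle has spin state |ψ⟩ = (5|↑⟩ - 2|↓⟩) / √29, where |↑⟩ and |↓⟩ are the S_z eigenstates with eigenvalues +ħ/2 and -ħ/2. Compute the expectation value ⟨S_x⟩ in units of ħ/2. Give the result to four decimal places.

-0.6897

⟨σ_x⟩ = 2 Re(a* b)/(|a|²+|b|²) with a = 5, b = -2.
a* b = -10, so ⟨σ_x⟩ = -20/29.
⟨S_x⟩ = (ħ/2)·⟨σ_x⟩.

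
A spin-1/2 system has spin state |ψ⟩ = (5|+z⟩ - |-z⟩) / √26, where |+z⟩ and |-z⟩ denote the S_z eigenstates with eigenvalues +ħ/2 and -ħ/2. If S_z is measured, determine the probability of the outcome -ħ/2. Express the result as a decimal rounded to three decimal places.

0.038

The -ħ/2 outcome corresponds to |-z⟩. Its amplitude in |ψ⟩ is -1/√26.
P = |-1|² / 26 = 1/26.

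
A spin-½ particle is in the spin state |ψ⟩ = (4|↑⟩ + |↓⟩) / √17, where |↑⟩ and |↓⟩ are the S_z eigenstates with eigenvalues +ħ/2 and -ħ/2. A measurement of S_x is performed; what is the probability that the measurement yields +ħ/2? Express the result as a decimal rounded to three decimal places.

|+x⟩ = (|↑⟩ + |↓⟩)/√2, so ⟨+x|ψ⟩ = (5) / (√2·√17).
P = |5|² / 34 = 25/34.

0.735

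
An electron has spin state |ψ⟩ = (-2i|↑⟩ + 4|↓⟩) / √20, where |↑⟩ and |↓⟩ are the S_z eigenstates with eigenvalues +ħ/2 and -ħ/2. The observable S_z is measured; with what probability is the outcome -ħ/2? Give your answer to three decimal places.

The -ħ/2 outcome corresponds to |↓⟩. Its amplitude in |ψ⟩ is 4/√20.
P = |4|² / 20 = 16/20.

0.800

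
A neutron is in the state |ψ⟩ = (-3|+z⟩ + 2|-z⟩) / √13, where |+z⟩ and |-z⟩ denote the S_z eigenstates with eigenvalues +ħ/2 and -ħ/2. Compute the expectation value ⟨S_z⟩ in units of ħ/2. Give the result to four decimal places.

⟨σ_z⟩ = |a|² - |b|² divided by |a|²+|b|², with a, b the |+z⟩, |-z⟩ amplitudes.
= (9 - 4)/13 = 5/13.
⟨S_z⟩ = (ħ/2)·⟨σ_z⟩.

0.3846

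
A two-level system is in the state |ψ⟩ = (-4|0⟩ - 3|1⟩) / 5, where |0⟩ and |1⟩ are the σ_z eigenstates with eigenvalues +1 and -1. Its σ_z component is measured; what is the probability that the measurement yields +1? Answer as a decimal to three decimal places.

The +1 outcome corresponds to |0⟩. Its amplitude in |ψ⟩ is -4/5.
P = |-4|² / 25 = 16/25.

0.640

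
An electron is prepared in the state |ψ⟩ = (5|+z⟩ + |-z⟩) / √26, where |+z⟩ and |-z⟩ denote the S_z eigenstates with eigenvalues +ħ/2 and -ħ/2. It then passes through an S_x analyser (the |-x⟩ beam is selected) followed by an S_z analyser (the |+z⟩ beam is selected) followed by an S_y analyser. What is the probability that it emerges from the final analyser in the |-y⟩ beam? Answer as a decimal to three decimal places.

0.077

First analyser (S_x): P(|-x⟩) = |⟨-x|ψ⟩|² = 16/52.
After stage 1 the state is |-x⟩; P(|+z⟩) = |⟨+z|-x⟩|² = 1/2.
After stage 2 the state is |+z⟩; P(|-y⟩) = |⟨-y|+z⟩|² = 1/2.
Joint probability = 16/52 × 1/2 × 1/2 = 0.077.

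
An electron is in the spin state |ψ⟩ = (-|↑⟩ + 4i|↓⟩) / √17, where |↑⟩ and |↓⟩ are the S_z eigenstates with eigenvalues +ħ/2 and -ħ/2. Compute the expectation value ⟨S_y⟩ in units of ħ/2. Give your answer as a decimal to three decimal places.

-0.471

⟨σ_y⟩ = 2 Im(a* b)/(|a|²+|b|²) with a = -1, b = 4i.
a* b = -4i, so ⟨σ_y⟩ = -8/17.
⟨S_y⟩ = (ħ/2)·⟨σ_y⟩.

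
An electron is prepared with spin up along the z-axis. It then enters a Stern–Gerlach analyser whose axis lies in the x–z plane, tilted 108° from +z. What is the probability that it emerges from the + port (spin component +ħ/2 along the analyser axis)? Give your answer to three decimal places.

0.345

For spin-½, the probability of finding spin-up along an axis at angle θ to the initial spin direction is cos²(θ/2); spin-down is sin²(θ/2).
θ = 108°, so P = cos²(54°) ≈ 0.345.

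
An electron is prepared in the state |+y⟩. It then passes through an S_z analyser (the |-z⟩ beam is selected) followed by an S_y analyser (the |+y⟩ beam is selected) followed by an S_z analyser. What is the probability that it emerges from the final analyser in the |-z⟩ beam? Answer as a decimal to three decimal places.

0.125

First analyser (S_z): from |+y⟩, P(|-z⟩) = 1/2.
After stage 1 the state is |-z⟩; P(|+y⟩) = |⟨+y|-z⟩|² = 1/2.
After stage 2 the state is |+y⟩; P(|-z⟩) = |⟨-z|+y⟩|² = 1/2.
Joint probability = 1/2 × 1/2 × 1/2 = 0.125.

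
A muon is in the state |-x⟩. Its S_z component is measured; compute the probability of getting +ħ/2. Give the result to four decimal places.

In the S_z basis, |-x⟩ = (|+z⟩ - |-z⟩)/√2 and |+z⟩ = |+z⟩.
|⟨+z|-x⟩|² = 1/2.

0.5000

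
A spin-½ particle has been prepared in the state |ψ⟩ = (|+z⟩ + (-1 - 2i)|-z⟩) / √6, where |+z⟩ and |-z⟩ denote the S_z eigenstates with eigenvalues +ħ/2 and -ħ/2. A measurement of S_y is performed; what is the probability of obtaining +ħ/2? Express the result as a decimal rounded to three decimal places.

|+y⟩ = (|+z⟩ + i|-z⟩)/√2, so ⟨+y|ψ⟩ = (-1 + i) / (√2·√6).
P = |-1 + i|² / 12 = 2/12.

0.167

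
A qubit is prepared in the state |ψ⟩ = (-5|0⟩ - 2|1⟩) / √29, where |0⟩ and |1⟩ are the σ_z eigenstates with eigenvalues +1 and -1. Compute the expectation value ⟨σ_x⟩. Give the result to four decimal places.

0.6897

⟨σ_x⟩ = 2 Re(a* b)/(|a|²+|b|²) with a = -5, b = -2.
a* b = 10, so ⟨σ_x⟩ = 20/29.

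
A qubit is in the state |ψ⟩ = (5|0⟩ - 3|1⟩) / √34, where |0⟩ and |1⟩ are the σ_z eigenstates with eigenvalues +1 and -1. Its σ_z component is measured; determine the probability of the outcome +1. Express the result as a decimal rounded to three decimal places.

The +1 outcome corresponds to |0⟩. Its amplitude in |ψ⟩ is 5/√34.
P = |5|² / 34 = 25/34.

0.735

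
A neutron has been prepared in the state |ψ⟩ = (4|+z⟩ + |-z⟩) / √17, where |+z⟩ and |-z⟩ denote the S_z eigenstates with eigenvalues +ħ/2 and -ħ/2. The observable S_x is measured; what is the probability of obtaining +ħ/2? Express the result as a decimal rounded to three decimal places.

0.735

|+x⟩ = (|+z⟩ + |-z⟩)/√2, so ⟨+x|ψ⟩ = (5) / (√2·√17).
P = |5|² / 34 = 25/34.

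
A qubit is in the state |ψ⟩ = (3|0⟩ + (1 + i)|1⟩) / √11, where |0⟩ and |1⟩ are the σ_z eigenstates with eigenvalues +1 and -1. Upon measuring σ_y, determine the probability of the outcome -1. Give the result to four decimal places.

0.2273

|-y⟩ = (|0⟩ - i|1⟩)/√2, so ⟨-y|ψ⟩ = (2 + i) / (√2·√11).
P = |2 + i|² / 22 = 5/22.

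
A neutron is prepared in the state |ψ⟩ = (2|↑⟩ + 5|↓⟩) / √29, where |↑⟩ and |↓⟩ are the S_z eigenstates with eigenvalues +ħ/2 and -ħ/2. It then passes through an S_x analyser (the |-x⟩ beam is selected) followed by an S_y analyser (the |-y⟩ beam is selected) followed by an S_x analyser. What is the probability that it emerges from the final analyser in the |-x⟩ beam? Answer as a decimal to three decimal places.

0.039

First analyser (S_x): P(|-x⟩) = |⟨-x|ψ⟩|² = 9/58.
After stage 1 the state is |-x⟩; P(|-y⟩) = |⟨-y|-x⟩|² = 1/2.
After stage 2 the state is |-y⟩; P(|-x⟩) = |⟨-x|-y⟩|² = 1/2.
Joint probability = 9/58 × 1/2 × 1/2 = 0.039.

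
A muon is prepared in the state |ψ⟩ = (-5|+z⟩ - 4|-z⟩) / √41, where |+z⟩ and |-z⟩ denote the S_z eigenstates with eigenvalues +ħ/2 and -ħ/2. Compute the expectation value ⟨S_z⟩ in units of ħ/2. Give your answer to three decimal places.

0.220

⟨σ_z⟩ = |a|² - |b|² divided by |a|²+|b|², with a, b the |+z⟩, |-z⟩ amplitudes.
= (25 - 16)/41 = 9/41.
⟨S_z⟩ = (ħ/2)·⟨σ_z⟩.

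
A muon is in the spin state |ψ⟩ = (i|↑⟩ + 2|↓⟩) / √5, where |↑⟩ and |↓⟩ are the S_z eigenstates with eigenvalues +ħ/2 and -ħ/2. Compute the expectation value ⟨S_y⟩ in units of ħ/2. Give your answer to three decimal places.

⟨σ_y⟩ = 2 Im(a* b)/(|a|²+|b|²) with a = i, b = 2.
a* b = -2i, so ⟨σ_y⟩ = -4/5.
⟨S_y⟩ = (ħ/2)·⟨σ_y⟩.

-0.800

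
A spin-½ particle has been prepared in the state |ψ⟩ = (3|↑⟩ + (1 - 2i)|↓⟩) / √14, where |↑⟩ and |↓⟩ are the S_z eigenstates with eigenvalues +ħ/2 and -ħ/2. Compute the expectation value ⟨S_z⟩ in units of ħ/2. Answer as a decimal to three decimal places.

⟨σ_z⟩ = |a|² - |b|² divided by |a|²+|b|², with a, b the |↑⟩, |↓⟩ amplitudes.
= (9 - 5)/14 = 4/14.
⟨S_z⟩ = (ħ/2)·⟨σ_z⟩.

0.286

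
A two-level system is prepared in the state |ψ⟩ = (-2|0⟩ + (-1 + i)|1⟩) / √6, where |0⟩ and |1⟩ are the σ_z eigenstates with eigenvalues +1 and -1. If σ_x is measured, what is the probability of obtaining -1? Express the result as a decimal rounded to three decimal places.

0.167

|-x⟩ = (|0⟩ - |1⟩)/√2, so ⟨-x|ψ⟩ = (-1 - i) / (√2·√6).
P = |-1 - i|² / 12 = 2/12.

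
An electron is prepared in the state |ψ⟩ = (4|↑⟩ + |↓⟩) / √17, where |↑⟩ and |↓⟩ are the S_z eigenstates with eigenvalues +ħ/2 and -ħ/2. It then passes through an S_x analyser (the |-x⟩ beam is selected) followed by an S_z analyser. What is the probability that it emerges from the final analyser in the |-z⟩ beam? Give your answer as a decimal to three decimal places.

First analyser (S_x): P(|-x⟩) = |⟨-x|ψ⟩|² = 9/34.
After stage 1 the state is |-x⟩; P(|-z⟩) = |⟨-z|-x⟩|² = 1/2.
Joint probability = 9/34 × 1/2 = 0.132.

0.132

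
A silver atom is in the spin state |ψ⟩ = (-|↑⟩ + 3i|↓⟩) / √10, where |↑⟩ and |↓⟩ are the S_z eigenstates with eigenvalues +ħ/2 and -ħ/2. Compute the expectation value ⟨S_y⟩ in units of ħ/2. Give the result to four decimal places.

⟨σ_y⟩ = 2 Im(a* b)/(|a|²+|b|²) with a = -1, b = 3i.
a* b = -3i, so ⟨σ_y⟩ = -6/10.
⟨S_y⟩ = (ħ/2)·⟨σ_y⟩.

-0.6000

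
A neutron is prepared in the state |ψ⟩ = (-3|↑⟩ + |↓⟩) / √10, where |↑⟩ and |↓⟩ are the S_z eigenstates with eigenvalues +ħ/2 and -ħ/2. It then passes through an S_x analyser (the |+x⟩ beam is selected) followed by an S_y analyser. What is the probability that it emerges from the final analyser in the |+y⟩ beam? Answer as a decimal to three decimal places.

0.100

First analyser (S_x): P(|+x⟩) = |⟨+x|ψ⟩|² = 4/20.
After stage 1 the state is |+x⟩; P(|+y⟩) = |⟨+y|+x⟩|² = 1/2.
Joint probability = 4/20 × 1/2 = 0.100.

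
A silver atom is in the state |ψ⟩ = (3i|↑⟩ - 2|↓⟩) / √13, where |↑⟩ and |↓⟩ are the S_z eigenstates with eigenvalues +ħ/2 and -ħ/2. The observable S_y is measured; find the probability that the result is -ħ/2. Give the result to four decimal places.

0.0385

|-y⟩ = (|↑⟩ - i|↓⟩)/√2, so ⟨-y|ψ⟩ = (i) / (√2·√13).
P = |i|² / 26 = 1/26.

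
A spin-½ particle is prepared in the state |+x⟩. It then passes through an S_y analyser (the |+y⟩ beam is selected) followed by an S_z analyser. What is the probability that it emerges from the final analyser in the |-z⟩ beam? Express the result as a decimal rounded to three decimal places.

First analyser (S_y): from |+x⟩, P(|+y⟩) = 1/2.
After stage 1 the state is |+y⟩; P(|-z⟩) = |⟨-z|+y⟩|² = 1/2.
Joint probability = 1/2 × 1/2 = 0.250.

0.250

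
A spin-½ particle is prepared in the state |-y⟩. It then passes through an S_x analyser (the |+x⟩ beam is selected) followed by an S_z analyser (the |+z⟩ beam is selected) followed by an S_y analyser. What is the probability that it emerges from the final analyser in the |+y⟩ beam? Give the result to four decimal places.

0.1250

First analyser (S_x): from |-y⟩, P(|+x⟩) = 1/2.
After stage 1 the state is |+x⟩; P(|+z⟩) = |⟨+z|+x⟩|² = 1/2.
After stage 2 the state is |+z⟩; P(|+y⟩) = |⟨+y|+z⟩|² = 1/2.
Joint probability = 1/2 × 1/2 × 1/2 = 0.1250.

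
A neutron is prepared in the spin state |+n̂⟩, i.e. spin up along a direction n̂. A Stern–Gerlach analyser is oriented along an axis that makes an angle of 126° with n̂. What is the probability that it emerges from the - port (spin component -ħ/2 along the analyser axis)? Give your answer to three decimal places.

For spin-½, the probability of finding spin-up along an axis at angle θ to the initial spin direction is cos²(θ/2); spin-down is sin²(θ/2).
θ = 126°, so P = sin²(63°) ≈ 0.794.

0.794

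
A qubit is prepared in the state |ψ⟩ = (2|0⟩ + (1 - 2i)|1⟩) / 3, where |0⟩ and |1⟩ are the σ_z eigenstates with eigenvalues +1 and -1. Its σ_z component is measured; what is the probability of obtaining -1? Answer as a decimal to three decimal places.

0.556

The -1 outcome corresponds to |1⟩. Its amplitude in |ψ⟩ is (1 - 2i)/3.
P = |1 - 2i|² / 9 = 5/9.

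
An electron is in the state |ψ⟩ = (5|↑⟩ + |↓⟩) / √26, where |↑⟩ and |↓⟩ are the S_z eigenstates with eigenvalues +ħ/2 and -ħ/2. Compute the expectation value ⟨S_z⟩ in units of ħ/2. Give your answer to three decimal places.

⟨σ_z⟩ = |a|² - |b|² divided by |a|²+|b|², with a, b the |↑⟩, |↓⟩ amplitudes.
= (25 - 1)/26 = 24/26.
⟨S_z⟩ = (ħ/2)·⟨σ_z⟩.

0.923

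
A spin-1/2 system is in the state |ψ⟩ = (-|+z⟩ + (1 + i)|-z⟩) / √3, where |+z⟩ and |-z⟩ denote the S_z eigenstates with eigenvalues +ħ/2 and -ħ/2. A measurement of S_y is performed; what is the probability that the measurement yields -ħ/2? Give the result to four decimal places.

0.8333

|-y⟩ = (|+z⟩ - i|-z⟩)/√2, so ⟨-y|ψ⟩ = (-2 + i) / (√2·√3).
P = |-2 + i|² / 6 = 5/6.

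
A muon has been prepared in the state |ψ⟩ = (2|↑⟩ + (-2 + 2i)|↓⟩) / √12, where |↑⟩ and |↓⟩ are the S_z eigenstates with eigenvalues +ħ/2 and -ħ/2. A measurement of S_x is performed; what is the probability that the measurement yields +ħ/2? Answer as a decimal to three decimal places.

|+x⟩ = (|↑⟩ + |↓⟩)/√2, so ⟨+x|ψ⟩ = (2i) / (√2·√12).
P = |2i|² / 24 = 4/24.

0.167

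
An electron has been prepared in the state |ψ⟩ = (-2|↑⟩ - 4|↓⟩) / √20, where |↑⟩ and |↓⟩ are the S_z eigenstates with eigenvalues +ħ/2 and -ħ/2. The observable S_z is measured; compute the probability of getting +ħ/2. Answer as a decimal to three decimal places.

The +ħ/2 outcome corresponds to |↑⟩. Its amplitude in |ψ⟩ is -2/√20.
P = |-2|² / 20 = 4/20.

0.200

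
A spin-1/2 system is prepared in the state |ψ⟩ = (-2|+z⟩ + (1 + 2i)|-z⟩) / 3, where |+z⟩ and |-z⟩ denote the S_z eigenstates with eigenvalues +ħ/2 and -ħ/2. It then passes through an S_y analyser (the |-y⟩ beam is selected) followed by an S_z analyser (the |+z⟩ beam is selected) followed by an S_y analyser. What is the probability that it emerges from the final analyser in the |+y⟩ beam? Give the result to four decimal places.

0.2361

First analyser (S_y): P(|-y⟩) = |⟨-y|ψ⟩|² = 17/18.
After stage 1 the state is |-y⟩; P(|+z⟩) = |⟨+z|-y⟩|² = 1/2.
After stage 2 the state is |+z⟩; P(|+y⟩) = |⟨+y|+z⟩|² = 1/2.
Joint probability = 17/18 × 1/2 × 1/2 = 0.2361.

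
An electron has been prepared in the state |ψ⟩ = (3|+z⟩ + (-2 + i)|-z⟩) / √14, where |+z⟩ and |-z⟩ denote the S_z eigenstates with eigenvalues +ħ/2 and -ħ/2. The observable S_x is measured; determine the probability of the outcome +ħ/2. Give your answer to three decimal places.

0.071

|+x⟩ = (|+z⟩ + |-z⟩)/√2, so ⟨+x|ψ⟩ = (1 + i) / (√2·√14).
P = |1 + i|² / 28 = 2/28.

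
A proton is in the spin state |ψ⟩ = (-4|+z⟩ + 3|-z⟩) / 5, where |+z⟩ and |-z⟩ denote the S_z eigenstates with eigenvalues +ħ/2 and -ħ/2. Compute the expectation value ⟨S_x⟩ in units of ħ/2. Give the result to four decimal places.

⟨σ_x⟩ = 2 Re(a* b)/(|a|²+|b|²) with a = -4, b = 3.
a* b = -12, so ⟨σ_x⟩ = -24/25.
⟨S_x⟩ = (ħ/2)·⟨σ_x⟩.

-0.9600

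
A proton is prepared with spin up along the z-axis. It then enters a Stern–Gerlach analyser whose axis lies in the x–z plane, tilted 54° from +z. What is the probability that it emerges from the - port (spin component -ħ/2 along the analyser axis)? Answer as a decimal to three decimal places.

0.206

For spin-½, the probability of finding spin-up along an axis at angle θ to the initial spin direction is cos²(θ/2); spin-down is sin²(θ/2).
θ = 54°, so P = sin²(27°) ≈ 0.206.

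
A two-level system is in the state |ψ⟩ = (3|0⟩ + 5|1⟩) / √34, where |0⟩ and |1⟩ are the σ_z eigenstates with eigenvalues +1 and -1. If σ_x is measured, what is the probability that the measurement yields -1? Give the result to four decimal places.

|-x⟩ = (|0⟩ - |1⟩)/√2, so ⟨-x|ψ⟩ = (-2) / (√2·√34).
P = |-2|² / 68 = 4/68.

0.0588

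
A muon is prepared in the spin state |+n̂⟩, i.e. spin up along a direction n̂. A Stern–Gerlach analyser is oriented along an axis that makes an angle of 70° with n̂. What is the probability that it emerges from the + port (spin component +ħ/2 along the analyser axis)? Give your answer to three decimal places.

For spin-½, the probability of finding spin-up along an axis at angle θ to the initial spin direction is cos²(θ/2); spin-down is sin²(θ/2).
θ = 70°, so P = cos²(35°) ≈ 0.671.

0.671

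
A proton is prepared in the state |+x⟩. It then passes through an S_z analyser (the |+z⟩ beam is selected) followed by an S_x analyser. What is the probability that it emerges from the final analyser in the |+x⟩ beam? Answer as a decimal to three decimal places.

0.250

First analyser (S_z): from |+x⟩, P(|+z⟩) = 1/2.
After stage 1 the state is |+z⟩; P(|+x⟩) = |⟨+x|+z⟩|² = 1/2.
Joint probability = 1/2 × 1/2 = 0.250.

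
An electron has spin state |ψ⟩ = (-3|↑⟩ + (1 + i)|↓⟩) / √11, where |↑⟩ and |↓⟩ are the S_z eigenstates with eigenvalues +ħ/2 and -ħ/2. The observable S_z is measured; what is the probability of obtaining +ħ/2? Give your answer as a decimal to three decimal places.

The +ħ/2 outcome corresponds to |↑⟩. Its amplitude in |ψ⟩ is -3/√11.
P = |-3|² / 11 = 9/11.

0.818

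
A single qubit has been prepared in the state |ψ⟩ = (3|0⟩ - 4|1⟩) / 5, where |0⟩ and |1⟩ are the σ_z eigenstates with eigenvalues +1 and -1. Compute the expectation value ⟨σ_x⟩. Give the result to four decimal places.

⟨σ_x⟩ = 2 Re(a* b)/(|a|²+|b|²) with a = 3, b = -4.
a* b = -12, so ⟨σ_x⟩ = -24/25.

-0.9600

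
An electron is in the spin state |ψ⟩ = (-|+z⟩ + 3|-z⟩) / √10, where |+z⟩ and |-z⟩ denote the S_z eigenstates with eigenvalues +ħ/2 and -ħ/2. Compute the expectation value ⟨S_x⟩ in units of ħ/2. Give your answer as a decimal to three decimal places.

⟨σ_x⟩ = 2 Re(a* b)/(|a|²+|b|²) with a = -1, b = 3.
a* b = -3, so ⟨σ_x⟩ = -6/10.
⟨S_x⟩ = (ħ/2)·⟨σ_x⟩.

-0.600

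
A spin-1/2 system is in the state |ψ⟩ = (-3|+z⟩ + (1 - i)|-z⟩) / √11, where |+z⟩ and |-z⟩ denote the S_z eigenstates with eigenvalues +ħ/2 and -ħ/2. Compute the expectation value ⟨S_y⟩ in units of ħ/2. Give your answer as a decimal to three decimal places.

⟨σ_y⟩ = 2 Im(a* b)/(|a|²+|b|²) with a = -3, b = (1 - i).
a* b = (-3 + 3i), so ⟨σ_y⟩ = 6/11.
⟨S_y⟩ = (ħ/2)·⟨σ_y⟩.

0.545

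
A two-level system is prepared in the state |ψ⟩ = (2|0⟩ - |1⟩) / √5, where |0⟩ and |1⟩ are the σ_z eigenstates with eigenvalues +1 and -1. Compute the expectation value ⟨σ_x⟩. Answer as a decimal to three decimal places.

-0.800

⟨σ_x⟩ = 2 Re(a* b)/(|a|²+|b|²) with a = 2, b = -1.
a* b = -2, so ⟨σ_x⟩ = -4/5.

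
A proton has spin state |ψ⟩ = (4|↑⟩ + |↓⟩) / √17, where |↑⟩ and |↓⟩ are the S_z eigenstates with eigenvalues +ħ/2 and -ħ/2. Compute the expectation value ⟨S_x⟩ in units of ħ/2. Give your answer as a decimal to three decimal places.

0.471

⟨σ_x⟩ = 2 Re(a* b)/(|a|²+|b|²) with a = 4, b = 1.
a* b = 4, so ⟨σ_x⟩ = 8/17.
⟨S_x⟩ = (ħ/2)·⟨σ_x⟩.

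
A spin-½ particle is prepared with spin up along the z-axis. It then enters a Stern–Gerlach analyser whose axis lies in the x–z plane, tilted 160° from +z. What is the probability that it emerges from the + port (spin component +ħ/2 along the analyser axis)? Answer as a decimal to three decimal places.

0.030

For spin-½, the probability of finding spin-up along an axis at angle θ to the initial spin direction is cos²(θ/2); spin-down is sin²(θ/2).
θ = 160°, so P = cos²(80°) ≈ 0.030.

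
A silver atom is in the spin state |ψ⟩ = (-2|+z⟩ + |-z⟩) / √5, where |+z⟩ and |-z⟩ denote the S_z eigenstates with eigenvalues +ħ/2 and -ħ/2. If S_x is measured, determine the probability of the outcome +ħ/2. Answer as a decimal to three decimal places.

0.100

|+x⟩ = (|+z⟩ + |-z⟩)/√2, so ⟨+x|ψ⟩ = (-1) / (√2·√5).
P = |-1|² / 10 = 1/10.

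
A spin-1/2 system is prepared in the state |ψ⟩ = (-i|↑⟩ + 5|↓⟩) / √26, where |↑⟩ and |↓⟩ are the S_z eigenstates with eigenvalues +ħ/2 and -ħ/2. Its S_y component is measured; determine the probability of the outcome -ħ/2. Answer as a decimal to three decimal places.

0.308

|-y⟩ = (|↑⟩ - i|↓⟩)/√2, so ⟨-y|ψ⟩ = (4i) / (√2·√26).
P = |4i|² / 52 = 16/52.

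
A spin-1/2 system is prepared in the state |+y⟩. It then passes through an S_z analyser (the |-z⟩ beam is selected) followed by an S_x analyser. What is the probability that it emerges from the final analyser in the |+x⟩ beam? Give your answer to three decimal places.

First analyser (S_z): from |+y⟩, P(|-z⟩) = 1/2.
After stage 1 the state is |-z⟩; P(|+x⟩) = |⟨+x|-z⟩|² = 1/2.
Joint probability = 1/2 × 1/2 = 0.250.

0.250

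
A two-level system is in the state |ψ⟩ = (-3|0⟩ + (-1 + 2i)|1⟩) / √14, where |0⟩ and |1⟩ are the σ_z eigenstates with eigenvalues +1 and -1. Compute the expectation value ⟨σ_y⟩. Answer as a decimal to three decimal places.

-0.857

⟨σ_y⟩ = 2 Im(a* b)/(|a|²+|b|²) with a = -3, b = (-1 + 2i).
a* b = (3 - 6i), so ⟨σ_y⟩ = -12/14.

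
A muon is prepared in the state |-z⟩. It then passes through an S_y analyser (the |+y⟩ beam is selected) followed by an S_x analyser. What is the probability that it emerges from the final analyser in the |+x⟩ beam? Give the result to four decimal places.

0.2500

First analyser (S_y): from |-z⟩, P(|+y⟩) = 1/2.
After stage 1 the state is |+y⟩; P(|+x⟩) = |⟨+x|+y⟩|² = 1/2.
Joint probability = 1/2 × 1/2 = 0.2500.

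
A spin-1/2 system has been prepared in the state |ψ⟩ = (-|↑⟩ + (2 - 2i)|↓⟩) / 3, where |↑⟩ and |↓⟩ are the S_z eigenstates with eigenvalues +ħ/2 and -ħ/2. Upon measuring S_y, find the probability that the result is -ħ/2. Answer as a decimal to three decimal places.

0.278

|-y⟩ = (|↑⟩ - i|↓⟩)/√2, so ⟨-y|ψ⟩ = (1 + 2i) / (√2·3).
P = |1 + 2i|² / 18 = 5/18.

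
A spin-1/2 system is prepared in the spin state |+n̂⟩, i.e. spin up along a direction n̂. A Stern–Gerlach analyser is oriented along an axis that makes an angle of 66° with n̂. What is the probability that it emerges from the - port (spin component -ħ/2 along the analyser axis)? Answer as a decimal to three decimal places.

0.297

For spin-½, the probability of finding spin-up along an axis at angle θ to the initial spin direction is cos²(θ/2); spin-down is sin²(θ/2).
θ = 66°, so P = sin²(33°) ≈ 0.297.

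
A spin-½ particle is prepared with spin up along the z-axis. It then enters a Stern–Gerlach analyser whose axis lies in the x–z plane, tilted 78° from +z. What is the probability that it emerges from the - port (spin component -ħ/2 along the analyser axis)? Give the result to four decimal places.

0.3960

For spin-½, the probability of finding spin-up along an axis at angle θ to the initial spin direction is cos²(θ/2); spin-down is sin²(θ/2).
θ = 78°, so P = sin²(39°) ≈ 0.3960.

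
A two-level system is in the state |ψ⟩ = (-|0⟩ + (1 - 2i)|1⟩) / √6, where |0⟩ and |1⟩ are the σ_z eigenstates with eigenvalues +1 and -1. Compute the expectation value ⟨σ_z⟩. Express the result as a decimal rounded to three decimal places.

-0.667

⟨σ_z⟩ = |a|² - |b|² divided by |a|²+|b|², with a, b the |0⟩, |1⟩ amplitudes.
= (1 - 5)/6 = -4/6.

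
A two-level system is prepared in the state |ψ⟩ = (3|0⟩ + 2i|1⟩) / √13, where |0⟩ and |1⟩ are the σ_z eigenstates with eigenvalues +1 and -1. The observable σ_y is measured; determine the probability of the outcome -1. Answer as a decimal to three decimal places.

|-y⟩ = (|0⟩ - i|1⟩)/√2, so ⟨-y|ψ⟩ = (1) / (√2·√13).
P = |1|² / 26 = 1/26.

0.038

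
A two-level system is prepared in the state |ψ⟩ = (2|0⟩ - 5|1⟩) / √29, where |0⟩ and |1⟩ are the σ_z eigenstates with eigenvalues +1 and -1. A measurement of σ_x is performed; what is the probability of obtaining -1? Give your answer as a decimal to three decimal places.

0.845

|-x⟩ = (|0⟩ - |1⟩)/√2, so ⟨-x|ψ⟩ = (7) / (√2·√29).
P = |7|² / 58 = 49/58.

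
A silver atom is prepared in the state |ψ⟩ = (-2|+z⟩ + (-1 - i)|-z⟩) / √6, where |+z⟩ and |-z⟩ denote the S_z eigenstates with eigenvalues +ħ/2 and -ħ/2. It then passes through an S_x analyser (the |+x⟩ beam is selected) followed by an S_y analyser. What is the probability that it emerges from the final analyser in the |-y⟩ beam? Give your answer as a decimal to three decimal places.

0.417

First analyser (S_x): P(|+x⟩) = |⟨+x|ψ⟩|² = 10/12.
After stage 1 the state is |+x⟩; P(|-y⟩) = |⟨-y|+x⟩|² = 1/2.
Joint probability = 10/12 × 1/2 = 0.417.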